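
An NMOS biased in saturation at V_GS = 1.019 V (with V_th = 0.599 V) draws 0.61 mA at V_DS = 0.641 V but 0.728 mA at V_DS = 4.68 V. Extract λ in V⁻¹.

With V_GS fixed, I_D ∝ (1 + λ V_DS) in saturation, so I_D2/I_D1 = (1 + λ V_DS2)/(1 + λ V_DS1).
0.728/0.61 = 1.193 = (1 + 4.68 λ)/(1 + 0.641 λ).
Solving: λ (I_D1 V_DS2 − I_D2 V_DS1) = I_D2 − I_D1, so λ = (0.728 − 0.61) / (0.61 × 4.68 − 0.728 × 0.641) = 0.118 / 2.39 = 0.0494 V⁻¹.

λ = 0.0494 V⁻¹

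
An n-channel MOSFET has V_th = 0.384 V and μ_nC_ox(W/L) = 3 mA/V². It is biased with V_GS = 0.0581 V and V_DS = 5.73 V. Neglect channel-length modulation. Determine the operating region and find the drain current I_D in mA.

Cutoff; I_D = 0 mA

V_GS = 0.0581 V < V_th = 0.384 V, so the transistor is in cutoff.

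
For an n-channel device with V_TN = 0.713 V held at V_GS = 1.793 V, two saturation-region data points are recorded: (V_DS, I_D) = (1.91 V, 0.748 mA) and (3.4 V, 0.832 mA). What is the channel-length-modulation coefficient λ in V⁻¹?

λ = 0.0880 V⁻¹

With V_GS fixed, I_D ∝ (1 + λ V_DS) in saturation, so I_D2/I_D1 = (1 + λ V_DS2)/(1 + λ V_DS1).
0.832/0.748 = 1.112 = (1 + 3.4 λ)/(1 + 1.91 λ).
Solving: λ (I_D1 V_DS2 − I_D2 V_DS1) = I_D2 − I_D1, so λ = (0.832 − 0.748) / (0.748 × 3.4 − 0.832 × 1.91) = 0.084 / 0.954 = 0.088 V⁻¹.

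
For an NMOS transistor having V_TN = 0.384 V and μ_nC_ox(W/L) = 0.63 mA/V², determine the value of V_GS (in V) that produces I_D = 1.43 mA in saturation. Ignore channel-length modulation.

In saturation I_D = ½ k_n (V_GS − V_TN)², so V_GS − V_TN = √(2 I_D / k_n) = √(2 × 1.43 / 0.63) = 2.13 V.
V_GS = 0.384 + 2.13 = 2.51 V.

V_GS = 2.51 V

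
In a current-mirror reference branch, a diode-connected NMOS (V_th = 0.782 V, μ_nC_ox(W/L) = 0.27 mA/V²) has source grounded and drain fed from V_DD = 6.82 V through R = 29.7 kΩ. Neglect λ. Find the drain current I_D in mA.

I_D = 0.166 mA

With gate tied to drain, V_GS = V_DS ≥ V_GS − V_th, so the device is in saturation.
KCL at the drain: ½ k_n (V_GS − V_th)² = (V_DD − V_GS)/R.
Let x = V_GS − 0.782. Then 4.01 x² + x − 6.038 = 0, giving x = 1.11 V (positive root), so V_GS = 1.89 V.
I_D = (V_DD − V_GS)/R = (6.82 − 1.89) / 29.7 = 0.166 mA.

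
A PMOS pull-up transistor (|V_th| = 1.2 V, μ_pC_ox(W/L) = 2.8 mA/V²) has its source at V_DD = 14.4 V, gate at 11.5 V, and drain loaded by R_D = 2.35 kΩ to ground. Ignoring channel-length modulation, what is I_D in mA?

V_SG = V_DD − V_G = 14.4 − 11.5 = 2.9 V, so V_ov = 2.9 − 1.2 = 1.7 V.
Assume saturation: I_D = ½ k_p V_ov² = 0.5 × 2.8 × 1.7² = 4.05 mA, giving V_SD = V_DD − I_D R_D = 14.4 − 4.05 × 2.35 = 4.89 V.
V_SD = 4.89 V ≥ V_ov = 1.7 V, confirming saturation.

I_D = 4.05 mA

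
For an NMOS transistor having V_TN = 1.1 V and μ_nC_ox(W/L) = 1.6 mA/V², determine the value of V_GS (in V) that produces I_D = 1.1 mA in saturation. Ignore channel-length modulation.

V_GS = 2.27 V

In saturation I_D = ½ k_n (V_GS − V_TN)², so V_GS − V_TN = √(2 I_D / k_n) = √(2 × 1.1 / 1.6) = 1.17 V.
V_GS = 1.1 + 1.17 = 2.27 V.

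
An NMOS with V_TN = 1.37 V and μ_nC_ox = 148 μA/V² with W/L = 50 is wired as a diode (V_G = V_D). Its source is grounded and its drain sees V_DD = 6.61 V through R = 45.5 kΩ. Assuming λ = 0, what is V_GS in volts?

V_GS = 1.54 V

With gate tied to drain, V_GS = V_DS ≥ V_GS − V_TN, so the device is in saturation.
k_n = μ_nC_ox · (W/L) = 7.4 mA/V².
KCL at the drain: ½ k_n (V_GS − V_TN)² = (V_DD − V_GS)/R.
Let x = V_GS − 1.37. Then 168 x² + x − 5.24 = 0, giving x = 0.173 V (positive root), so V_GS = 1.54 V.
I_D = (V_DD − V_GS)/R = (6.61 − 1.54) / 45.5 = 0.111 mA.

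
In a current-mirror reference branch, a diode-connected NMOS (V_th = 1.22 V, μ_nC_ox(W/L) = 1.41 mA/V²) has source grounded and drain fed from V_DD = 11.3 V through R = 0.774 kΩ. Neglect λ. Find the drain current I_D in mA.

I_D = 8.53 mA

With gate tied to drain, V_GS = V_DS ≥ V_GS − V_th, so the device is in saturation.
KCL at the drain: ½ k_n (V_GS − V_th)² = (V_DD − V_GS)/R.
Let x = V_GS − 1.22. Then 0.546 x² + x − 10.08 = 0, giving x = 3.48 V (positive root), so V_GS = 4.7 V.
I_D = (V_DD − V_GS)/R = (11.3 − 4.7) / 0.774 = 8.53 mA.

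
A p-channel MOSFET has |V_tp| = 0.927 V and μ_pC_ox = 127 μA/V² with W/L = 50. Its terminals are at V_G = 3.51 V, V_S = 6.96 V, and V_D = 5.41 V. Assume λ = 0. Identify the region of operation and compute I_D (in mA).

V_SG = V_S − V_G = 6.96 − 3.51 = 3.45 V; V_SD = V_S − V_D = 6.96 − 5.41 = 1.55 V.
k_p = μ_pC_ox · (W/L) = 6.35 mA/V².
V_ov = V_SG − |V_tp| = 3.45 − 0.927 = 2.52 V.
Since V_SD = 1.55 V < V_ov = 2.52 V, the device is in the triode region.
I_D = k_p [V_ov · V_SD − ½ V_SD²] = 6.35 × [2.52 × 1.55 − 0.5 × 1.55²] = 17.2 mA.

Triode; I_D = 17.2 mA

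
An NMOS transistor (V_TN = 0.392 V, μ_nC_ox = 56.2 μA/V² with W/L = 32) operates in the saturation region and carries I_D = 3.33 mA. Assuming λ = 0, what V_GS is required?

k_n = μ_nC_ox · (W/L) = 1.798 mA/V².
In saturation I_D = ½ k_n (V_GS − V_TN)², so V_GS − V_TN = √(2 I_D / k_n) = √(2 × 3.33 / 1.798) = 1.92 V.
V_GS = 0.392 + 1.92 = 2.32 V.

V_GS = 2.32 V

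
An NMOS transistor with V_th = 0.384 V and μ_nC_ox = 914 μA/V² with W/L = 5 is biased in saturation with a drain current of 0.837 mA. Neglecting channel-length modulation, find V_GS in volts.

k_n = μ_nC_ox · (W/L) = 4.57 mA/V².
In saturation I_D = ½ k_n (V_GS − V_th)², so V_GS − V_th = √(2 I_D / k_n) = √(2 × 0.837 / 4.57) = 0.605 V.
V_GS = 0.384 + 0.605 = 0.989 V.

V_GS = 0.989 V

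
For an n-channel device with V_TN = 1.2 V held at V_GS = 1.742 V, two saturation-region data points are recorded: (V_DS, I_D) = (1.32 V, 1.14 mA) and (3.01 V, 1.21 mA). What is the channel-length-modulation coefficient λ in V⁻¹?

With V_GS fixed, I_D ∝ (1 + λ V_DS) in saturation, so I_D2/I_D1 = (1 + λ V_DS2)/(1 + λ V_DS1).
1.21/1.14 = 1.061 = (1 + 3.01 λ)/(1 + 1.32 λ).
Solving: λ (I_D1 V_DS2 − I_D2 V_DS1) = I_D2 − I_D1, so λ = (1.21 − 1.14) / (1.14 × 3.01 − 1.21 × 1.32) = 0.07 / 1.83 = 0.0382 V⁻¹.

λ = 0.0382 V⁻¹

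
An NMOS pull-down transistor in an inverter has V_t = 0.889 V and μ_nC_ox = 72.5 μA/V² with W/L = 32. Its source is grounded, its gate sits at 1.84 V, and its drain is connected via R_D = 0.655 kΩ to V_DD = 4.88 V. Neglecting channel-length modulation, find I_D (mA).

I_D = 1.05 mA

V_GS = V_G = 1.84 V, so V_ov = 1.84 − 0.889 = 0.951 V.
k_n = μ_nC_ox · (W/L) = 2.32 mA/V².
Assume saturation: I_D = ½ k_n V_ov² = 0.5 × 2.32 × 0.951² = 1.05 mA, giving V_DS = V_DD − I_D R_D = 4.88 − 1.05 × 0.655 = 4.19 V.
V_DS = 4.19 V ≥ V_ov = 0.951 V, confirming saturation.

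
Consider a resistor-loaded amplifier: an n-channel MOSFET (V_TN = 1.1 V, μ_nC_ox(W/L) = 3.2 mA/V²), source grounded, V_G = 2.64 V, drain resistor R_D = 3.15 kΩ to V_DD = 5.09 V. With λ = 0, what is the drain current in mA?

V_GS = V_G = 2.64 V, so V_ov = 2.64 − 1.1 = 1.54 V.
Assume saturation: I_D = ½ k_n V_ov² = 0.5 × 3.2 × 1.54² = 3.79 mA, giving V_DS = V_DD − I_D R_D = 5.09 − 3.79 × 3.15 = -6.86 V.
But -6.86 V < V_ov = 1.54 V, so the device is actually in triode.
In triode I_D = k_n[V_ov V_DS − ½ V_DS²] and I_D = (V_DD − V_DS)/R_D. Equating: 5.04 V_DS² − 16.52 V_DS + 5.09 = 0, giving V_DS = 0.344 V (the root below V_ov).
I_D = (5.09 − 0.344) / 3.15 = 1.51 mA.

I_D = 1.51 mA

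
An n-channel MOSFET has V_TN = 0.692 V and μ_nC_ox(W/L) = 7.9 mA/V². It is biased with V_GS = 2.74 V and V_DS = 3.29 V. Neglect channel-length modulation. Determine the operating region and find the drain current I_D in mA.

Saturation; I_D = 16.6 mA

V_ov = V_GS − V_TN = 2.74 − 0.692 = 2.05 V.
Since V_DS = 3.29 V ≥ V_ov = 2.05 V, the device is in saturation.
I_D = ½ k_n V_ov² = 0.5 × 7.9 × 2.05² = 16.6 mA.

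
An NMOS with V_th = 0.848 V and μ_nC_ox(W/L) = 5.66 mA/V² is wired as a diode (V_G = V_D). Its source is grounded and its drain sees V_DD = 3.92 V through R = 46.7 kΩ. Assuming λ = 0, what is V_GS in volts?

With gate tied to drain, V_GS = V_DS ≥ V_GS − V_th, so the device is in saturation.
KCL at the drain: ½ k_n (V_GS − V_th)² = (V_DD − V_GS)/R.
Let x = V_GS − 0.848. Then 132 x² + x − 3.072 = 0, giving x = 0.149 V (positive root), so V_GS = 0.997 V.
I_D = (V_DD − V_GS)/R = (3.92 − 0.997) / 46.7 = 0.0626 mA.

V_GS = 0.997 V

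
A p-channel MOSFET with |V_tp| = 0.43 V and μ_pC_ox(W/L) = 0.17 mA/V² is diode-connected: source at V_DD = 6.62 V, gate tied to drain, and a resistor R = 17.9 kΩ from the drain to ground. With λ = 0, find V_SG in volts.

V_SG = 2.14 V

With gate tied to drain, V_SG = V_SD ≥ V_SG − |V_tp|, so the device is in saturation.
KCL at the drain: ½ k_p (V_SG − |V_tp|)² = (V_DD − V_SG)/R.
Let x = V_SG − 0.43. Then 1.52 x² + x − 6.19 = 0, giving x = 1.71 V (positive root), so V_SG = 2.14 V.
I_D = (V_DD − V_SG)/R = (6.62 − 2.14) / 17.9 = 0.25 mA.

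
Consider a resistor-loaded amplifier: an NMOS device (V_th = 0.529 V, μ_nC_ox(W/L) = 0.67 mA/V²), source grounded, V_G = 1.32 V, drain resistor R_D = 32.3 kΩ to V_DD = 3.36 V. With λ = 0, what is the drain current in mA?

V_GS = V_G = 1.32 V, so V_ov = 1.32 − 0.529 = 0.791 V.
Assume saturation: I_D = ½ k_n V_ov² = 0.5 × 0.67 × 0.791² = 0.21 mA, giving V_DS = V_DD − I_D R_D = 3.36 − 0.21 × 32.3 = -3.41 V.
But -3.41 V < V_ov = 0.791 V, so the device is actually in triode.
In triode I_D = k_n[V_ov V_DS − ½ V_DS²] and I_D = (V_DD − V_DS)/R_D. Equating: 10.8 V_DS² − 18.12 V_DS + 3.36 = 0, giving V_DS = 0.212 V (the root below V_ov).
I_D = (3.36 − 0.212) / 32.3 = 0.0974 mA.

I_D = 0.0974 mA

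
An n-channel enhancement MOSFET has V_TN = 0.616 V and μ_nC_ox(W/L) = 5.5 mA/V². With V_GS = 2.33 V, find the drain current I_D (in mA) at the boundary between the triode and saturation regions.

I_D = 8.08 mA

At the boundary V_DS = V_ov = V_GS − V_TN = 2.33 − 0.616 = 1.71 V.
I_D = ½ k_n V_ov² = 0.5 × 5.5 × 1.71² = 8.08 mA.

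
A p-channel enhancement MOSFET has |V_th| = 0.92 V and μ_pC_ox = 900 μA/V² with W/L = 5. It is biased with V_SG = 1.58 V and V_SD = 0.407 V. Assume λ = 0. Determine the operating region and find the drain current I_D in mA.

k_p = μ_pC_ox · (W/L) = 4.5 mA/V².
V_ov = V_SG − |V_th| = 1.58 − 0.92 = 0.66 V.
Since V_SD = 0.407 V < V_ov = 0.66 V, the device is in the triode region.
I_D = k_p [V_ov · V_SD − ½ V_SD²] = 4.5 × [0.66 × 0.407 − 0.5 × 0.407²] = 0.836 mA.

Triode; I_D = 0.836 mA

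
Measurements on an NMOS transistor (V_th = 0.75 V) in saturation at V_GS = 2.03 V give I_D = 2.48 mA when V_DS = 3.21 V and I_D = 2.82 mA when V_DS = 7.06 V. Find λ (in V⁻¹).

With V_GS fixed, I_D ∝ (1 + λ V_DS) in saturation, so I_D2/I_D1 = (1 + λ V_DS2)/(1 + λ V_DS1).
2.82/2.48 = 1.137 = (1 + 7.06 λ)/(1 + 3.21 λ).
Solving: λ (I_D1 V_DS2 − I_D2 V_DS1) = I_D2 − I_D1, so λ = (2.82 − 2.48) / (2.48 × 7.06 − 2.82 × 3.21) = 0.34 / 8.46 = 0.0402 V⁻¹.

λ = 0.0402 V⁻¹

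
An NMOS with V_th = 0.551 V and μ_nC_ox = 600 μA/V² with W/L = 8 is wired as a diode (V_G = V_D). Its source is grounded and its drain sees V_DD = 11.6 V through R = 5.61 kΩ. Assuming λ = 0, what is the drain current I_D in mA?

I_D = 1.81 mA

With gate tied to drain, V_GS = V_DS ≥ V_GS − V_th, so the device is in saturation.
k_n = μ_nC_ox · (W/L) = 4.8 mA/V².
KCL at the drain: ½ k_n (V_GS − V_th)² = (V_DD − V_GS)/R.
Let x = V_GS − 0.551. Then 13.5 x² + x − 11.05 = 0, giving x = 0.87 V (positive root), so V_GS = 1.42 V.
I_D = (V_DD − V_GS)/R = (11.6 − 1.42) / 5.61 = 1.81 mA.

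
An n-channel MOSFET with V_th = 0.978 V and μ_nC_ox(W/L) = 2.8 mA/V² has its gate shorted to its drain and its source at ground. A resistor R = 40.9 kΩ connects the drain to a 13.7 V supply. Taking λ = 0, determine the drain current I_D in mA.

With gate tied to drain, V_GS = V_DS ≥ V_GS − V_th, so the device is in saturation.
KCL at the drain: ½ k_n (V_GS − V_th)² = (V_DD − V_GS)/R.
Let x = V_GS − 0.978. Then 57.3 x² + x − 12.72 = 0, giving x = 0.463 V (positive root), so V_GS = 1.44 V.
I_D = (V_DD − V_GS)/R = (13.7 − 1.44) / 40.9 = 0.3 mA.

I_D = 0.300 mA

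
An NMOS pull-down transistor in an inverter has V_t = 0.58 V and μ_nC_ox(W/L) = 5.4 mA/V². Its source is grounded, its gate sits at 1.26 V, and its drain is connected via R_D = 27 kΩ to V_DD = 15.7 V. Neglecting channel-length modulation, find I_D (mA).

I_D = 0.575 mA

V_GS = V_G = 1.26 V, so V_ov = 1.26 − 0.58 = 0.68 V.
Assume saturation: I_D = ½ k_n V_ov² = 0.5 × 5.4 × 0.68² = 1.25 mA, giving V_DS = V_DD − I_D R_D = 15.7 − 1.25 × 27 = -18 V.
But -18 V < V_ov = 0.68 V, so the device is actually in triode.
In triode I_D = k_n[V_ov V_DS − ½ V_DS²] and I_D = (V_DD − V_DS)/R_D. Equating: 72.9 V_DS² − 100.1 V_DS + 15.7 = 0, giving V_DS = 0.18 V (the root below V_ov).
I_D = (15.7 − 0.18) / 27 = 0.575 mA.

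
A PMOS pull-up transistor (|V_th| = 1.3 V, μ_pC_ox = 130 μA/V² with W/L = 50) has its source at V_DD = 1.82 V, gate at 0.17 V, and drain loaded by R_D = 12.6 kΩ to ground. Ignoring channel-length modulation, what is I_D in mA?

V_SG = V_DD − V_G = 1.82 − 0.17 = 1.65 V, so V_ov = 1.65 − 1.3 = 0.35 V.
k_p = μ_pC_ox · (W/L) = 6.5 mA/V².
Assume saturation: I_D = ½ k_p V_ov² = 0.5 × 6.5 × 0.35² = 0.398 mA, giving V_SD = V_DD − I_D R_D = 1.82 − 0.398 × 12.6 = -3.2 V.
But -3.2 V < V_ov = 0.35 V, so the device is actually in triode.
In triode I_D = k_p[V_ov V_SD − ½ V_SD²] and I_D = (V_DD − V_SD)/R_D. Equating: 40.9 V_SD² − 29.67 V_SD + 1.82 = 0, giving V_SD = 0.0677 V (the root below V_ov).
I_D = (1.82 − 0.0677) / 12.6 = 0.139 mA.

I_D = 0.139 mA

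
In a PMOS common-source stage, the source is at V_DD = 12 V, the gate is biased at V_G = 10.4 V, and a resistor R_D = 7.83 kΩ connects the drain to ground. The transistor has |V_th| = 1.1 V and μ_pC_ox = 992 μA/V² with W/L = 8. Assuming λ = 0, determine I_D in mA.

V_SG = V_DD − V_G = 12 − 10.4 = 1.6 V, so V_ov = 1.6 − 1.1 = 0.5 V.
k_p = μ_pC_ox · (W/L) = 7.936 mA/V².
Assume saturation: I_D = ½ k_p V_ov² = 0.5 × 7.936 × 0.5² = 0.992 mA, giving V_SD = V_DD − I_D R_D = 12 − 0.992 × 7.83 = 4.23 V.
V_SD = 4.23 V ≥ V_ov = 0.5 V, confirming saturation.

I_D = 0.992 mA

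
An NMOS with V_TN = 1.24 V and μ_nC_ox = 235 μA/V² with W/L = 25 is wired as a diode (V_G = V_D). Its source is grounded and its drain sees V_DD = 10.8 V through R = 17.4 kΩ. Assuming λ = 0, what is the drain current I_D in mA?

I_D = 0.525 mA

With gate tied to drain, V_GS = V_DS ≥ V_GS − V_TN, so the device is in saturation.
k_n = μ_nC_ox · (W/L) = 5.875 mA/V².
KCL at the drain: ½ k_n (V_GS − V_TN)² = (V_DD − V_GS)/R.
Let x = V_GS − 1.24. Then 51.1 x² + x − 9.56 = 0, giving x = 0.423 V (positive root), so V_GS = 1.66 V.
I_D = (V_DD − V_GS)/R = (10.8 − 1.66) / 17.4 = 0.525 mA.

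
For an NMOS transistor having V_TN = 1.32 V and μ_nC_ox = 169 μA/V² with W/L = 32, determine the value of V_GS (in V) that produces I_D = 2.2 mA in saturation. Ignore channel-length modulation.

V_GS = 2.22 V

k_n = μ_nC_ox · (W/L) = 5.408 mA/V².
In saturation I_D = ½ k_n (V_GS − V_TN)², so V_GS − V_TN = √(2 I_D / k_n) = √(2 × 2.2 / 5.408) = 0.902 V.
V_GS = 1.32 + 0.902 = 2.22 V.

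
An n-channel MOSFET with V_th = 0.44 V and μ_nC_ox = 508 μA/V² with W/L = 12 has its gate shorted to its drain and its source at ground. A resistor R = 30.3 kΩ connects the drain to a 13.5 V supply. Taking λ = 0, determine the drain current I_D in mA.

With gate tied to drain, V_GS = V_DS ≥ V_GS − V_th, so the device is in saturation.
k_n = μ_nC_ox · (W/L) = 6.096 mA/V².
KCL at the drain: ½ k_n (V_GS − V_th)² = (V_DD − V_GS)/R.
Let x = V_GS − 0.44. Then 92.4 x² + x − 13.06 = 0, giving x = 0.371 V (positive root), so V_GS = 0.811 V.
I_D = (V_DD − V_GS)/R = (13.5 − 0.811) / 30.3 = 0.419 mA.

I_D = 0.419 mA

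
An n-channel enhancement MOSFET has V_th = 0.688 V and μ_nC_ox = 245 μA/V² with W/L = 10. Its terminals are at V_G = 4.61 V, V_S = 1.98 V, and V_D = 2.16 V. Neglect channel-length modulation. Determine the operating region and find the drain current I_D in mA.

V_GS = V_G − V_S = 4.61 − 1.98 = 2.63 V; V_DS = V_D − V_S = 2.16 − 1.98 = 0.18 V.
k_n = μ_nC_ox · (W/L) = 2.45 mA/V².
V_ov = V_GS − V_th = 2.63 − 0.688 = 1.94 V.
Since V_DS = 0.18 V < V_ov = 1.94 V, the device is in the triode region.
I_D = k_n [V_ov · V_DS − ½ V_DS²] = 2.45 × [1.94 × 0.18 − 0.5 × 0.18²] = 0.817 mA.

Triode; I_D = 0.817 mA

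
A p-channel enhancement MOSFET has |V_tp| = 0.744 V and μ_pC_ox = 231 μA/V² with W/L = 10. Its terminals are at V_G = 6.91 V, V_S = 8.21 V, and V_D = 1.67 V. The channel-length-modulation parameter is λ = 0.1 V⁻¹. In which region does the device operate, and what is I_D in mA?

V_SG = V_S − V_G = 8.21 − 6.91 = 1.3 V; V_SD = V_S − V_D = 8.21 − 1.67 = 6.54 V.
k_p = μ_pC_ox · (W/L) = 2.31 mA/V².
V_ov = V_SG − |V_tp| = 1.3 − 0.744 = 0.556 V.
Since V_SD = 6.54 V ≥ V_ov = 0.556 V, the device is in saturation.
I_D = ½ k_p V_ov² (1 + λ V_SD) = 0.5 × 2.31 × 0.556² × (1 + 0.1 × 6.54) = 0.591 mA.

Saturation; I_D = 0.591 mA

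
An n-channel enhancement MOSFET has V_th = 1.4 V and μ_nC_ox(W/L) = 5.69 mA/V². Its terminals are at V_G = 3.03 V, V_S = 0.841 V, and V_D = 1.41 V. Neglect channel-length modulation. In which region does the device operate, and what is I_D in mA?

Triode; I_D = 1.63 mA

V_GS = V_G − V_S = 3.03 − 0.841 = 2.19 V; V_DS = V_D − V_S = 1.41 − 0.841 = 0.569 V.
V_ov = V_GS − V_th = 2.19 − 1.4 = 0.789 V.
Since V_DS = 0.569 V < V_ov = 0.789 V, the device is in the triode region.
I_D = k_n [V_ov · V_DS − ½ V_DS²] = 5.69 × [0.789 × 0.569 − 0.5 × 0.569²] = 1.63 mA.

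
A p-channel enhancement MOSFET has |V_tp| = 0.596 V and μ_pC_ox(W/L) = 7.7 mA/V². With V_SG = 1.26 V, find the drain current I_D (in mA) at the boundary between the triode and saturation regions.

At the boundary V_SD = V_ov = V_SG − |V_tp| = 1.26 − 0.596 = 0.664 V.
I_D = ½ k_p V_ov² = 0.5 × 7.7 × 0.664² = 1.7 mA.

I_D = 1.70 mA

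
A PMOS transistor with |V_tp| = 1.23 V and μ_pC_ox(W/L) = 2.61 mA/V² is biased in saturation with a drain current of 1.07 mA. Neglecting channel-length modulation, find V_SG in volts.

V_SG = 2.14 V

In saturation I_D = ½ k_p (V_SG − |V_tp|)², so V_SG − |V_tp| = √(2 I_D / k_p) = √(2 × 1.07 / 2.61) = 0.905 V.
V_SG = 1.23 + 0.905 = 2.14 V.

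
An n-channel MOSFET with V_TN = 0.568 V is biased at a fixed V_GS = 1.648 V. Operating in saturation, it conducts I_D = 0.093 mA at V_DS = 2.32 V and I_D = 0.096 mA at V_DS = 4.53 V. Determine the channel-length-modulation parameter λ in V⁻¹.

λ = 0.0151 V⁻¹

With V_GS fixed, I_D ∝ (1 + λ V_DS) in saturation, so I_D2/I_D1 = (1 + λ V_DS2)/(1 + λ V_DS1).
0.096/0.093 = 1.032 = (1 + 4.53 λ)/(1 + 2.32 λ).
Solving: λ (I_D1 V_DS2 − I_D2 V_DS1) = I_D2 − I_D1, so λ = (0.096 − 0.093) / (0.093 × 4.53 − 0.096 × 2.32) = 0.003 / 0.199 = 0.0151 V⁻¹.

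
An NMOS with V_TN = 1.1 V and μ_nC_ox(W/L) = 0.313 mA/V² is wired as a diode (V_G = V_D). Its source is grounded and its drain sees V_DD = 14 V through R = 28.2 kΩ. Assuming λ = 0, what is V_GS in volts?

With gate tied to drain, V_GS = V_DS ≥ V_GS − V_TN, so the device is in saturation.
KCL at the drain: ½ k_n (V_GS − V_TN)² = (V_DD − V_GS)/R.
Let x = V_GS − 1.1. Then 4.41 x² + x − 12.9 = 0, giving x = 1.6 V (positive root), so V_GS = 2.7 V.
I_D = (V_DD − V_GS)/R = (14 − 2.7) / 28.2 = 0.401 mA.

V_GS = 2.70 V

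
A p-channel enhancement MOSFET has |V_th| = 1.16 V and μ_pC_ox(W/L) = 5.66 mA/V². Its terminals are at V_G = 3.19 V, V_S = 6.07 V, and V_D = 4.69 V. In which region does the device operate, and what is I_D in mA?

Triode; I_D = 8.05 mA

V_SG = V_S − V_G = 6.07 − 3.19 = 2.88 V; V_SD = V_S − V_D = 6.07 − 4.69 = 1.38 V.
V_ov = V_SG − |V_th| = 2.88 − 1.16 = 1.72 V.
Since V_SD = 1.38 V < V_ov = 1.72 V, the device is in the triode region.
I_D = k_p [V_ov · V_SD − ½ V_SD²] = 5.66 × [1.72 × 1.38 − 0.5 × 1.38²] = 8.05 mA.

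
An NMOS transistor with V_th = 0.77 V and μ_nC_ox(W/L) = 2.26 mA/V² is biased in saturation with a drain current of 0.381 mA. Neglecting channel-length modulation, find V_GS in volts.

V_GS = 1.35 V

In saturation I_D = ½ k_n (V_GS − V_th)², so V_GS − V_th = √(2 I_D / k_n) = √(2 × 0.381 / 2.26) = 0.581 V.
V_GS = 0.77 + 0.581 = 1.35 V.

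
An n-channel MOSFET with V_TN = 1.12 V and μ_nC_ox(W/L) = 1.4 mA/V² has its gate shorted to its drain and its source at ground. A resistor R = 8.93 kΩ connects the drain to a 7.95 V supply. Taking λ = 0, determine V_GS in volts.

V_GS = 2.09 V

With gate tied to drain, V_GS = V_DS ≥ V_GS − V_TN, so the device is in saturation.
KCL at the drain: ½ k_n (V_GS − V_TN)² = (V_DD − V_GS)/R.
Let x = V_GS − 1.12. Then 6.25 x² + x − 6.83 = 0, giving x = 0.968 V (positive root), so V_GS = 2.09 V.
I_D = (V_DD − V_GS)/R = (7.95 − 2.09) / 8.93 = 0.656 mA.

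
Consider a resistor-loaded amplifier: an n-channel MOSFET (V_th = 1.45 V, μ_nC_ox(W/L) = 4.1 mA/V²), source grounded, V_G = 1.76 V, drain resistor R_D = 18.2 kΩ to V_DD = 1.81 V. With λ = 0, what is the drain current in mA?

V_GS = V_G = 1.76 V, so V_ov = 1.76 − 1.45 = 0.31 V.
Assume saturation: I_D = ½ k_n V_ov² = 0.5 × 4.1 × 0.31² = 0.197 mA, giving V_DS = V_DD − I_D R_D = 1.81 − 0.197 × 18.2 = -1.78 V.
But -1.78 V < V_ov = 0.31 V, so the device is actually in triode.
In triode I_D = k_n[V_ov V_DS − ½ V_DS²] and I_D = (V_DD − V_DS)/R_D. Equating: 37.3 V_DS² − 24.13 V_DS + 1.81 = 0, giving V_DS = 0.0866 V (the root below V_ov).
I_D = (1.81 − 0.0866) / 18.2 = 0.0947 mA.

I_D = 0.0947 mA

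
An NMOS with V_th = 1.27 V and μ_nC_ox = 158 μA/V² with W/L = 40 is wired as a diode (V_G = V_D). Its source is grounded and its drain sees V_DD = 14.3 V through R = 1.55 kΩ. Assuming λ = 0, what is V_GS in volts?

V_GS = 2.80 V

With gate tied to drain, V_GS = V_DS ≥ V_GS − V_th, so the device is in saturation.
k_n = μ_nC_ox · (W/L) = 6.32 mA/V².
KCL at the drain: ½ k_n (V_GS − V_th)² = (V_DD − V_GS)/R.
Let x = V_GS − 1.27. Then 4.9 x² + x − 13.03 = 0, giving x = 1.53 V (positive root), so V_GS = 2.8 V.
I_D = (V_DD − V_GS)/R = (14.3 − 2.8) / 1.55 = 7.42 mA.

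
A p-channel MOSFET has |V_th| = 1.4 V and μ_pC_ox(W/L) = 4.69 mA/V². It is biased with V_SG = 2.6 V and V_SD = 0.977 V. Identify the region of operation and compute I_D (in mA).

V_ov = V_SG − |V_th| = 2.6 − 1.4 = 1.2 V.
Since V_SD = 0.977 V < V_ov = 1.2 V, the device is in the triode region.
I_D = k_p [V_ov · V_SD − ½ V_SD²] = 4.69 × [1.2 × 0.977 − 0.5 × 0.977²] = 3.26 mA.

Triode; I_D = 3.26 mA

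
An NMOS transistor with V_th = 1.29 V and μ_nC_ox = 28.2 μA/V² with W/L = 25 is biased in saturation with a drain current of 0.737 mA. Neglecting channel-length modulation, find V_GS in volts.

V_GS = 2.74 V

k_n = μ_nC_ox · (W/L) = 0.705 mA/V².
In saturation I_D = ½ k_n (V_GS − V_th)², so V_GS − V_th = √(2 I_D / k_n) = √(2 × 0.737 / 0.705) = 1.45 V.
V_GS = 1.29 + 1.45 = 2.74 V.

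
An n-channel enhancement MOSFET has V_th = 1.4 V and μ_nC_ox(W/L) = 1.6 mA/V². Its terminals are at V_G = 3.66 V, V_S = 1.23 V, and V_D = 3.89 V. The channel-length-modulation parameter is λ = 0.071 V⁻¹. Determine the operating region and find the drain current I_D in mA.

V_GS = V_G − V_S = 3.66 − 1.23 = 2.43 V; V_DS = V_D − V_S = 3.89 − 1.23 = 2.66 V.
V_ov = V_GS − V_th = 2.43 − 1.4 = 1.03 V.
Since V_DS = 2.66 V ≥ V_ov = 1.03 V, the device is in saturation.
I_D = ½ k_n V_ov² (1 + λ V_DS) = 0.5 × 1.6 × 1.03² × (1 + 0.071 × 2.66) = 1.01 mA.

Saturation; I_D = 1.01 mA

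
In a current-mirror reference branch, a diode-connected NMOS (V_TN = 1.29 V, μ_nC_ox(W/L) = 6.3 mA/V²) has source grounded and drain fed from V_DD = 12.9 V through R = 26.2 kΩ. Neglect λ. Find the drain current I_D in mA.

I_D = 0.429 mA

With gate tied to drain, V_GS = V_DS ≥ V_GS − V_TN, so the device is in saturation.
KCL at the drain: ½ k_n (V_GS − V_TN)² = (V_DD − V_GS)/R.
Let x = V_GS − 1.29. Then 82.5 x² + x − 11.61 = 0, giving x = 0.369 V (positive root), so V_GS = 1.66 V.
I_D = (V_DD − V_GS)/R = (12.9 − 1.66) / 26.2 = 0.429 mA.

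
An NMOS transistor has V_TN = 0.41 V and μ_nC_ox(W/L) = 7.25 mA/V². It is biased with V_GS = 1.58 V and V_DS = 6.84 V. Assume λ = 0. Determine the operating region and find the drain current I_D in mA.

V_ov = V_GS − V_TN = 1.58 − 0.41 = 1.17 V.
Since V_DS = 6.84 V ≥ V_ov = 1.17 V, the device is in saturation.
I_D = ½ k_n V_ov² = 0.5 × 7.25 × 1.17² = 4.96 mA.

Saturation; I_D = 4.96 mA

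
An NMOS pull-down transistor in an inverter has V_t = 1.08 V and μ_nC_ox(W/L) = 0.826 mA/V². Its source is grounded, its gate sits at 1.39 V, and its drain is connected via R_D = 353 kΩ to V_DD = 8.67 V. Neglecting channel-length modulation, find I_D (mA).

I_D = 0.0242 mA

V_GS = V_G = 1.39 V, so V_ov = 1.39 − 1.08 = 0.31 V.
Assume saturation: I_D = ½ k_n V_ov² = 0.5 × 0.826 × 0.31² = 0.0397 mA, giving V_DS = V_DD − I_D R_D = 8.67 − 0.0397 × 353 = -5.34 V.
But -5.34 V < V_ov = 0.31 V, so the device is actually in triode.
In triode I_D = k_n[V_ov V_DS − ½ V_DS²] and I_D = (V_DD − V_DS)/R_D. Equating: 146 V_DS² − 91.39 V_DS + 8.67 = 0, giving V_DS = 0.117 V (the root below V_ov).
I_D = (8.67 − 0.117) / 353 = 0.0242 mA.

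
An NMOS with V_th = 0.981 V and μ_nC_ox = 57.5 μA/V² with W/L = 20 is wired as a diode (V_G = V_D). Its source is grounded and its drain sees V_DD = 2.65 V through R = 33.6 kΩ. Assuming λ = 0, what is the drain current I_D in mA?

With gate tied to drain, V_GS = V_DS ≥ V_GS − V_th, so the device is in saturation.
k_n = μ_nC_ox · (W/L) = 1.15 mA/V².
KCL at the drain: ½ k_n (V_GS − V_th)² = (V_DD − V_GS)/R.
Let x = V_GS − 0.981. Then 19.3 x² + x − 1.669 = 0, giving x = 0.269 V (positive root), so V_GS = 1.25 V.
I_D = (V_DD − V_GS)/R = (2.65 − 1.25) / 33.6 = 0.0417 mA.

I_D = 0.0417 mA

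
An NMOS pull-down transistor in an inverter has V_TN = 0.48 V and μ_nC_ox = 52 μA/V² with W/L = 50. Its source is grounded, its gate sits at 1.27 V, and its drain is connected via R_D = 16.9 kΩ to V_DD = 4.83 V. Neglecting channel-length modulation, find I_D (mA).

V_GS = V_G = 1.27 V, so V_ov = 1.27 − 0.48 = 0.79 V.
k_n = μ_nC_ox · (W/L) = 2.6 mA/V².
Assume saturation: I_D = ½ k_n V_ov² = 0.5 × 2.6 × 0.79² = 0.811 mA, giving V_DS = V_DD − I_D R_D = 4.83 − 0.811 × 16.9 = -8.88 V.
But -8.88 V < V_ov = 0.79 V, so the device is actually in triode.
In triode I_D = k_n[V_ov V_DS − ½ V_DS²] and I_D = (V_DD − V_DS)/R_D. Equating: 22 V_DS² − 35.71 V_DS + 4.83 = 0, giving V_DS = 0.149 V (the root below V_ov).
I_D = (4.83 − 0.149) / 16.9 = 0.277 mA.

I_D = 0.277 mA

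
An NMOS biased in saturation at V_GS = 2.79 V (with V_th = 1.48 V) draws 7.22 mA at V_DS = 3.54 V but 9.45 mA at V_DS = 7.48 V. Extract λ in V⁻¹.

With V_GS fixed, I_D ∝ (1 + λ V_DS) in saturation, so I_D2/I_D1 = (1 + λ V_DS2)/(1 + λ V_DS1).
9.45/7.22 = 1.309 = (1 + 7.48 λ)/(1 + 3.54 λ).
Solving: λ (I_D1 V_DS2 − I_D2 V_DS1) = I_D2 − I_D1, so λ = (9.45 − 7.22) / (7.22 × 7.48 − 9.45 × 3.54) = 2.23 / 20.6 = 0.109 V⁻¹.

λ = 0.109 V⁻¹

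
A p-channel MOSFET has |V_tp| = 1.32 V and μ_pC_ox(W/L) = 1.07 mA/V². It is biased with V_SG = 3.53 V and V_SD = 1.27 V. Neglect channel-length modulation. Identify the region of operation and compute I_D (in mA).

V_ov = V_SG − |V_tp| = 3.53 − 1.32 = 2.21 V.
Since V_SD = 1.27 V < V_ov = 2.21 V, the device is in the triode region.
I_D = k_p [V_ov · V_SD − ½ V_SD²] = 1.07 × [2.21 × 1.27 − 0.5 × 1.27²] = 2.14 mA.

Triode; I_D = 2.14 mA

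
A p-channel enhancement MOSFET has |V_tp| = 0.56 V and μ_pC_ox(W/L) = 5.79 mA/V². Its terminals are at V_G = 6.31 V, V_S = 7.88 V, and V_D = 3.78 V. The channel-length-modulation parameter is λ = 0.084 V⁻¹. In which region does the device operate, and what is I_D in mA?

Saturation; I_D = 3.97 mA

V_SG = V_S − V_G = 7.88 − 6.31 = 1.57 V; V_SD = V_S − V_D = 7.88 − 3.78 = 4.1 V.
V_ov = V_SG − |V_tp| = 1.57 − 0.56 = 1.01 V.
Since V_SD = 4.1 V ≥ V_ov = 1.01 V, the device is in saturation.
I_D = ½ k_p V_ov² (1 + λ V_SD) = 0.5 × 5.79 × 1.01² × (1 + 0.084 × 4.1) = 3.97 mA.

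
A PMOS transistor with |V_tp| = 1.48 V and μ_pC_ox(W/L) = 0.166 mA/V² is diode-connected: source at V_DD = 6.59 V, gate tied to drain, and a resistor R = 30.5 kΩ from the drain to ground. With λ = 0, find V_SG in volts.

V_SG = 2.72 V

With gate tied to drain, V_SG = V_SD ≥ V_SG − |V_tp|, so the device is in saturation.
KCL at the drain: ½ k_p (V_SG − |V_tp|)² = (V_DD − V_SG)/R.
Let x = V_SG − 1.48. Then 2.53 x² + x − 5.11 = 0, giving x = 1.24 V (positive root), so V_SG = 2.72 V.
I_D = (V_DD − V_SG)/R = (6.59 − 2.72) / 30.5 = 0.127 mA.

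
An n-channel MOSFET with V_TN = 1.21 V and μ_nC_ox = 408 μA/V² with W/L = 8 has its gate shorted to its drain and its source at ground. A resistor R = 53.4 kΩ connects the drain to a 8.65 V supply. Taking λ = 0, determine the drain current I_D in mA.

With gate tied to drain, V_GS = V_DS ≥ V_GS − V_TN, so the device is in saturation.
k_n = μ_nC_ox · (W/L) = 3.264 mA/V².
KCL at the drain: ½ k_n (V_GS − V_TN)² = (V_DD − V_GS)/R.
Let x = V_GS − 1.21. Then 87.1 x² + x − 7.44 = 0, giving x = 0.287 V (positive root), so V_GS = 1.5 V.
I_D = (V_DD − V_GS)/R = (8.65 − 1.5) / 53.4 = 0.134 mA.

I_D = 0.134 mA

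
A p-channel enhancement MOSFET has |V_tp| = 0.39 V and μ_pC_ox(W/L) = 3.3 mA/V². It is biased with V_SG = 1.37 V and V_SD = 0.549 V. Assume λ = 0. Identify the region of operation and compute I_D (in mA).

V_ov = V_SG − |V_tp| = 1.37 − 0.39 = 0.98 V.
Since V_SD = 0.549 V < V_ov = 0.98 V, the device is in the triode region.
I_D = k_p [V_ov · V_SD − ½ V_SD²] = 3.3 × [0.98 × 0.549 − 0.5 × 0.549²] = 1.28 mA.

Triode; I_D = 1.28 mA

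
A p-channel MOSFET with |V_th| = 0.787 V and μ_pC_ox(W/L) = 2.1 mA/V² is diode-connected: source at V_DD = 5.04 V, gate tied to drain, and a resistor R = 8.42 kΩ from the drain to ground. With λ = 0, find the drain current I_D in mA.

I_D = 0.429 mA

With gate tied to drain, V_SG = V_SD ≥ V_SG − |V_th|, so the device is in saturation.
KCL at the drain: ½ k_p (V_SG − |V_th|)² = (V_DD − V_SG)/R.
Let x = V_SG − 0.787. Then 8.84 x² + x − 4.253 = 0, giving x = 0.639 V (positive root), so V_SG = 1.43 V.
I_D = (V_DD − V_SG)/R = (5.04 − 1.43) / 8.42 = 0.429 mA.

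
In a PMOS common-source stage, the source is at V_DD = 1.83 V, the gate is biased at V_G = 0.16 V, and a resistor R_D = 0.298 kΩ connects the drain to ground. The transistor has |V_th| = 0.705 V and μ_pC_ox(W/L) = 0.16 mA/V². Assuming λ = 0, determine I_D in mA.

V_SG = V_DD − V_G = 1.83 − 0.16 = 1.67 V, so V_ov = 1.67 − 0.705 = 0.965 V.
Assume saturation: I_D = ½ k_p V_ov² = 0.5 × 0.16 × 0.965² = 0.0745 mA, giving V_SD = V_DD − I_D R_D = 1.83 − 0.0745 × 0.298 = 1.81 V.
V_SD = 1.81 V ≥ V_ov = 0.965 V, confirming saturation.

I_D = 0.0745 mA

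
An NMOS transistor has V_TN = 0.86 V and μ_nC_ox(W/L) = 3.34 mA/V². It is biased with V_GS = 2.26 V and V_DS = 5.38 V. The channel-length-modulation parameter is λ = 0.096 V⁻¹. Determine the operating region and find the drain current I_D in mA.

Saturation; I_D = 4.96 mA

V_ov = V_GS − V_TN = 2.26 − 0.86 = 1.4 V.
Since V_DS = 5.38 V ≥ V_ov = 1.4 V, the device is in saturation.
I_D = ½ k_n V_ov² (1 + λ V_DS) = 0.5 × 3.34 × 1.4² × (1 + 0.096 × 5.38) = 4.96 mA.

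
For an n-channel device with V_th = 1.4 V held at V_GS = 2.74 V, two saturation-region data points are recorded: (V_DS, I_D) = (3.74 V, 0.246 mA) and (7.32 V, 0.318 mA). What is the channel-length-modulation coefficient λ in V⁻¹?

With V_GS fixed, I_D ∝ (1 + λ V_DS) in saturation, so I_D2/I_D1 = (1 + λ V_DS2)/(1 + λ V_DS1).
0.318/0.246 = 1.293 = (1 + 7.32 λ)/(1 + 3.74 λ).
Solving: λ (I_D1 V_DS2 − I_D2 V_DS1) = I_D2 − I_D1, so λ = (0.318 − 0.246) / (0.246 × 7.32 − 0.318 × 3.74) = 0.072 / 0.611 = 0.118 V⁻¹.

λ = 0.118 V⁻¹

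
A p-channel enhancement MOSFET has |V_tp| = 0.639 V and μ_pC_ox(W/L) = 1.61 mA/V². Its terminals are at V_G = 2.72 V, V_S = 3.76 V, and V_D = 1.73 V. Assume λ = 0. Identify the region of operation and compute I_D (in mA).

V_SG = V_S − V_G = 3.76 − 2.72 = 1.04 V; V_SD = V_S − V_D = 3.76 − 1.73 = 2.03 V.
V_ov = V_SG − |V_tp| = 1.04 − 0.639 = 0.401 V.
Since V_SD = 2.03 V ≥ V_ov = 0.401 V, the device is in saturation.
I_D = ½ k_p V_ov² = 0.5 × 1.61 × 0.401² = 0.129 mA.

Saturation; I_D = 0.129 mA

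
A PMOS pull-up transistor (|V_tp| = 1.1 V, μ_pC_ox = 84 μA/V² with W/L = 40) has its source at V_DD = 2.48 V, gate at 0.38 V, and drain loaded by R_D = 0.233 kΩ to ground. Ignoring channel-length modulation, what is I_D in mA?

I_D = 1.68 mA

V_SG = V_DD − V_G = 2.48 − 0.38 = 2.1 V, so V_ov = 2.1 − 1.1 = 1 V.
k_p = μ_pC_ox · (W/L) = 3.36 mA/V².
Assume saturation: I_D = ½ k_p V_ov² = 0.5 × 3.36 × 1² = 1.68 mA, giving V_SD = V_DD − I_D R_D = 2.48 − 1.68 × 0.233 = 2.09 V.
V_SD = 2.09 V ≥ V_ov = 1 V, confirming saturation.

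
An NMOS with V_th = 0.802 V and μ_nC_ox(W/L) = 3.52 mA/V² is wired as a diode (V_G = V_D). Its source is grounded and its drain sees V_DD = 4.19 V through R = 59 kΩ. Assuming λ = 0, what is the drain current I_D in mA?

I_D = 0.0544 mA

With gate tied to drain, V_GS = V_DS ≥ V_GS − V_th, so the device is in saturation.
KCL at the drain: ½ k_n (V_GS − V_th)² = (V_DD − V_GS)/R.
Let x = V_GS − 0.802. Then 104 x² + x − 3.388 = 0, giving x = 0.176 V (positive root), so V_GS = 0.978 V.
I_D = (V_DD − V_GS)/R = (4.19 − 0.978) / 59 = 0.0544 mA.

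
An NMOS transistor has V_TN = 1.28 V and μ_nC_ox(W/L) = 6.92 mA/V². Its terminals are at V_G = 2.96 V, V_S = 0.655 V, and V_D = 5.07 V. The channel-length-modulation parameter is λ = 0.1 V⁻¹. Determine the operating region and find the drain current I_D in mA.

Saturation; I_D = 5.24 mA

V_GS = V_G − V_S = 2.96 − 0.655 = 2.3 V; V_DS = V_D − V_S = 5.07 − 0.655 = 4.42 V.
V_ov = V_GS − V_TN = 2.3 − 1.28 = 1.02 V.
Since V_DS = 4.42 V ≥ V_ov = 1.02 V, the device is in saturation.
I_D = ½ k_n V_ov² (1 + λ V_DS) = 0.5 × 6.92 × 1.02² × (1 + 0.1 × 4.42) = 5.24 mA.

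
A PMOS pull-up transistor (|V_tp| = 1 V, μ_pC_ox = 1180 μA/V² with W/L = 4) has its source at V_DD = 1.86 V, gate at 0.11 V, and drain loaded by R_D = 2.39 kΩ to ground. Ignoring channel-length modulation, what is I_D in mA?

V_SG = V_DD − V_G = 1.86 − 0.11 = 1.75 V, so V_ov = 1.75 − 1 = 0.75 V.
k_p = μ_pC_ox · (W/L) = 4.72 mA/V².
Assume saturation: I_D = ½ k_p V_ov² = 0.5 × 4.72 × 0.75² = 1.33 mA, giving V_SD = V_DD − I_D R_D = 1.86 − 1.33 × 2.39 = -1.31 V.
But -1.31 V < V_ov = 0.75 V, so the device is actually in triode.
In triode I_D = k_p[V_ov V_SD − ½ V_SD²] and I_D = (V_DD − V_SD)/R_D. Equating: 5.64 V_SD² − 9.461 V_SD + 1.86 = 0, giving V_SD = 0.227 V (the root below V_ov).
I_D = (1.86 − 0.227) / 2.39 = 0.683 mA.

I_D = 0.683 mA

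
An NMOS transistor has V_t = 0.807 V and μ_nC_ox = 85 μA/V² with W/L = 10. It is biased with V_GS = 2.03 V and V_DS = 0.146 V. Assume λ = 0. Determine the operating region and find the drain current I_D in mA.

k_n = μ_nC_ox · (W/L) = 0.85 mA/V².
V_ov = V_GS − V_t = 2.03 − 0.807 = 1.22 V.
Since V_DS = 0.146 V < V_ov = 1.22 V, the device is in the triode region.
I_D = k_n [V_ov · V_DS − ½ V_DS²] = 0.85 × [1.22 × 0.146 − 0.5 × 0.146²] = 0.143 mA.

Triode; I_D = 0.143 mA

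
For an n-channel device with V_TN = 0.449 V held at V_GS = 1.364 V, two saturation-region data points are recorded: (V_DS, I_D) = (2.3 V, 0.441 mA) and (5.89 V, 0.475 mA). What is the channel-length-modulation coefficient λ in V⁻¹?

With V_GS fixed, I_D ∝ (1 + λ V_DS) in saturation, so I_D2/I_D1 = (1 + λ V_DS2)/(1 + λ V_DS1).
0.475/0.441 = 1.077 = (1 + 5.89 λ)/(1 + 2.3 λ).
Solving: λ (I_D1 V_DS2 − I_D2 V_DS1) = I_D2 − I_D1, so λ = (0.475 − 0.441) / (0.441 × 5.89 − 0.475 × 2.3) = 0.034 / 1.5 = 0.0226 V⁻¹.

λ = 0.0226 V⁻¹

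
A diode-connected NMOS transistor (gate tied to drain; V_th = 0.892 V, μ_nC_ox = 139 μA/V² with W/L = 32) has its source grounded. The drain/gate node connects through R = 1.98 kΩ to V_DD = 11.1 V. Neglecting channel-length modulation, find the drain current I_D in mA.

I_D = 4.44 mA

With gate tied to drain, V_GS = V_DS ≥ V_GS − V_th, so the device is in saturation.
k_n = μ_nC_ox · (W/L) = 4.448 mA/V².
KCL at the drain: ½ k_n (V_GS − V_th)² = (V_DD − V_GS)/R.
Let x = V_GS − 0.892. Then 4.4 x² + x − 10.21 = 0, giving x = 1.41 V (positive root), so V_GS = 2.31 V.
I_D = (V_DD − V_GS)/R = (11.1 − 2.31) / 1.98 = 4.44 mA.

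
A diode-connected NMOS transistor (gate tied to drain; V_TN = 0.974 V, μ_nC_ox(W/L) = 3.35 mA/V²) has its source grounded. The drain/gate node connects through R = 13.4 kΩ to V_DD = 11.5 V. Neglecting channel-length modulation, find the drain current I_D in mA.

With gate tied to drain, V_GS = V_DS ≥ V_GS − V_TN, so the device is in saturation.
KCL at the drain: ½ k_n (V_GS − V_TN)² = (V_DD − V_GS)/R.
Let x = V_GS − 0.974. Then 22.4 x² + x − 10.53 = 0, giving x = 0.663 V (positive root), so V_GS = 1.64 V.
I_D = (V_DD − V_GS)/R = (11.5 − 1.64) / 13.4 = 0.736 mA.

I_D = 0.736 mA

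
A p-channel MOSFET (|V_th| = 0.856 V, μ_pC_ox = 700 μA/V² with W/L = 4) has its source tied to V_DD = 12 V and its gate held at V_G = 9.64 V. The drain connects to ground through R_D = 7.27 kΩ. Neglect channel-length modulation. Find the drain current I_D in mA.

I_D = 1.59 mA

V_SG = V_DD − V_G = 12 − 9.64 = 2.36 V, so V_ov = 2.36 − 0.856 = 1.5 V.
k_p = μ_pC_ox · (W/L) = 2.8 mA/V².
Assume saturation: I_D = ½ k_p V_ov² = 0.5 × 2.8 × 1.5² = 3.17 mA, giving V_SD = V_DD − I_D R_D = 12 − 3.17 × 7.27 = -11 V.
But -11 V < V_ov = 1.5 V, so the device is actually in triode.
In triode I_D = k_p[V_ov V_SD − ½ V_SD²] and I_D = (V_DD − V_SD)/R_D. Equating: 10.2 V_SD² − 31.62 V_SD + 12 = 0, giving V_SD = 0.443 V (the root below V_ov).
I_D = (12 − 0.443) / 7.27 = 1.59 mA.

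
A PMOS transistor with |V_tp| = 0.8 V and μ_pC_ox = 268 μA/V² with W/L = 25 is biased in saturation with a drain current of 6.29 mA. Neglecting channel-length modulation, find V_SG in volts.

k_p = μ_pC_ox · (W/L) = 6.7 mA/V².
In saturation I_D = ½ k_p (V_SG − |V_tp|)², so V_SG − |V_tp| = √(2 I_D / k_p) = √(2 × 6.29 / 6.7) = 1.37 V.
V_SG = 0.8 + 1.37 = 2.17 V.

V_SG = 2.17 V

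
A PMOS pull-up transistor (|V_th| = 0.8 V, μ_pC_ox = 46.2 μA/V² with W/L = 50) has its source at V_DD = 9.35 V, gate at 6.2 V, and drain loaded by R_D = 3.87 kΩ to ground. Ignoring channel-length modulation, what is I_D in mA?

V_SG = V_DD − V_G = 9.35 − 6.2 = 3.15 V, so V_ov = 3.15 − 0.8 = 2.35 V.
k_p = μ_pC_ox · (W/L) = 2.31 mA/V².
Assume saturation: I_D = ½ k_p V_ov² = 0.5 × 2.31 × 2.35² = 6.38 mA, giving V_SD = V_DD − I_D R_D = 9.35 − 6.38 × 3.87 = -15.3 V.
But -15.3 V < V_ov = 2.35 V, so the device is actually in triode.
In triode I_D = k_p[V_ov V_SD − ½ V_SD²] and I_D = (V_DD − V_SD)/R_D. Equating: 4.47 V_SD² − 22.01 V_SD + 9.35 = 0, giving V_SD = 0.47 V (the root below V_ov).
I_D = (9.35 − 0.47) / 3.87 = 2.29 mA.

I_D = 2.29 mA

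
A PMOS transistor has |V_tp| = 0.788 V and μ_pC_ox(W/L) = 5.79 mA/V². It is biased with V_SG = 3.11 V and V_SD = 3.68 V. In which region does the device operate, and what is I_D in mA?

V_ov = V_SG − |V_tp| = 3.11 − 0.788 = 2.32 V.
Since V_SD = 3.68 V ≥ V_ov = 2.32 V, the device is in saturation.
I_D = ½ k_p V_ov² = 0.5 × 5.79 × 2.32² = 15.6 mA.

Saturation; I_D = 15.6 mA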